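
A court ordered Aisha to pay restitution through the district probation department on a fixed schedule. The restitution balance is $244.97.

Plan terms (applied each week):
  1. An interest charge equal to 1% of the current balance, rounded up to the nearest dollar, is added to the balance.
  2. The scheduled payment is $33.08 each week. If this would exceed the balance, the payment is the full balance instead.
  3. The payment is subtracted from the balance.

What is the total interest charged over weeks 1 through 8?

$15.00

Week 1: opening $244.97; interest $3.00 → $247.97; payment $33.08; balance $214.89
Week 2: opening $214.89; interest $3.00 → $217.89; payment $33.08; balance $184.81
Week 3: opening $184.81; interest $2.00 → $186.81; payment $33.08; balance $153.73
Week 4: opening $153.73; interest $2.00 → $155.73; payment $33.08; balance $122.65
Week 5: opening $122.65; interest $2.00 → $124.65; payment $33.08; balance $91.57
Week 6: opening $91.57; interest $1.00 → $92.57; payment $33.08; balance $59.49
Week 7: opening $59.49; interest $1.00 → $60.49; payment $33.08; balance $27.41
Week 8: opening $27.41; interest $1.00 → $28.41; payment $28.41; balance $0.00
Total interest: $3.00 + $3.00 + $2.00 + $2.00 + $2.00 + $1.00 + $1.00 + $1.00 = $15.00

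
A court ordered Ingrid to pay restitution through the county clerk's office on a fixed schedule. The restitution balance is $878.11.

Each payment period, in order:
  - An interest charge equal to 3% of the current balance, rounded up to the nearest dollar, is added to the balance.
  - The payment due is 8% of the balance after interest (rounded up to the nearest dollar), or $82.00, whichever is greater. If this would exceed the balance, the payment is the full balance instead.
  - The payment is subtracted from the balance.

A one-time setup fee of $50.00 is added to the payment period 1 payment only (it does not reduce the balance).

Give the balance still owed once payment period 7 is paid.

$455.11

# | Opening | Interest | Payment | Fee | End bal
1 | $878.11 | $27.00 | $82.00 | $50.00 | $823.11
2 | $823.11 | $25.00 | $82.00 | — | $766.11
3 | $766.11 | $23.00 | $82.00 | — | $707.11
4 | $707.11 | $22.00 | $82.00 | — | $647.11
5 | $647.11 | $20.00 | $82.00 | — | $585.11
6 | $585.11 | $18.00 | $82.00 | — | $521.11
7 | $521.11 | $16.00 | $82.00 | — | $455.11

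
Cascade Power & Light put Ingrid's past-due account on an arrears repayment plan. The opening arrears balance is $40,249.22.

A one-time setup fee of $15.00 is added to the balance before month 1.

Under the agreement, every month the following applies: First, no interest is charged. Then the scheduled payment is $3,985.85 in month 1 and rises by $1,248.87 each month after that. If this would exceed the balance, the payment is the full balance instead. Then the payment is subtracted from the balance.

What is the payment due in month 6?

$7,846.27

Month 1: opening $40,264.22; payment $3,985.85; balance $36,278.37
Month 2: opening $36,278.37; payment $5,234.72; balance $31,043.65
Month 3: opening $31,043.65; payment $6,483.59; balance $24,560.06
Month 4: opening $24,560.06; payment $7,732.46; balance $16,827.60
Month 5: opening $16,827.60; payment $8,981.33; balance $7,846.27
Month 6: opening $7,846.27; payment $7,846.27; balance $0.00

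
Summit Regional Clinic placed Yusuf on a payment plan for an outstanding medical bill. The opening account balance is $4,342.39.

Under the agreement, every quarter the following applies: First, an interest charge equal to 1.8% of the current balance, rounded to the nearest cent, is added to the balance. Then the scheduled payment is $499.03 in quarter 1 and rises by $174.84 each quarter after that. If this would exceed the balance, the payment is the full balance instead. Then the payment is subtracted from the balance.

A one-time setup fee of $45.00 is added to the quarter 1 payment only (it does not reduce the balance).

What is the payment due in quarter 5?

Quarter 1: opening $4,342.39; interest $78.16 → $4,420.55; payment $499.03 (+ $45.00 fee); balance $3,921.52
Quarter 2: opening $3,921.52; interest $70.59 → $3,992.11; payment $673.87; balance $3,318.24
Quarter 3: opening $3,318.24; interest $59.73 → $3,377.97; payment $848.71; balance $2,529.26
Quarter 4: opening $2,529.26; interest $45.53 → $2,574.79; payment $1,023.55; balance $1,551.24
Quarter 5: opening $1,551.24; interest $27.92 → $1,579.16; payment $1,198.39; balance $380.77

$1,198.39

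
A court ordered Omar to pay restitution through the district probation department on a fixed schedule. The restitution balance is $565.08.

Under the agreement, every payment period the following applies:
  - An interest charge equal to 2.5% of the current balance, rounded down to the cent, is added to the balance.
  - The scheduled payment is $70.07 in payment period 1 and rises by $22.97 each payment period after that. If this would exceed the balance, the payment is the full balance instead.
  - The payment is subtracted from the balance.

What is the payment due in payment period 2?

Payment period 1: opening $565.08; interest $14.12 → $579.20; payment $70.07; balance $509.13
Payment period 2: opening $509.13; interest $12.72 → $521.85; payment $93.04; balance $428.81

$93.04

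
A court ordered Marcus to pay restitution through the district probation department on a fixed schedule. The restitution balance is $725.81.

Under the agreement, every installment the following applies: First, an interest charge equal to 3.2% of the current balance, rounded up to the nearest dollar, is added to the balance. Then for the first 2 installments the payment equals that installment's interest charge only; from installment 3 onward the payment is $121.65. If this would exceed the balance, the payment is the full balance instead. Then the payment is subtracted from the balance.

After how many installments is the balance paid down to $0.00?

Installment 1: opening $725.81; interest $24.00 → $749.81; payment $24.00; balance $725.81
Installment 2: opening $725.81; interest $24.00 → $749.81; payment $24.00; balance $725.81
Installment 3: opening $725.81; interest $24.00 → $749.81; payment $121.65; balance $628.16
Installment 4: opening $628.16; interest $21.00 → $649.16; payment $121.65; balance $527.51
Installment 5: opening $527.51; interest $17.00 → $544.51; payment $121.65; balance $422.86
Installment 6: opening $422.86; interest $14.00 → $436.86; payment $121.65; balance $315.21
Installment 7: opening $315.21; interest $11.00 → $326.21; payment $121.65; balance $204.56
Installment 8: opening $204.56; interest $7.00 → $211.56; payment $121.65; balance $89.91
Installment 9: opening $89.91; interest $3.00 → $92.91; payment $92.91; balance $0.00
Balance reaches $0.00 in installment 9.

9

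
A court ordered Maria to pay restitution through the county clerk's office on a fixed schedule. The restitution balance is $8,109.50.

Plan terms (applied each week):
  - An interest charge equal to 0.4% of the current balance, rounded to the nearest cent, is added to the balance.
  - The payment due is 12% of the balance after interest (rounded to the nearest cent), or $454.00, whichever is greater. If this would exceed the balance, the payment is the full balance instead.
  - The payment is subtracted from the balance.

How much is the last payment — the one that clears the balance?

$289.40

Week 1: opening $8,109.50; interest $32.44 → $8,141.94; payment $977.03; balance $7,164.91
Week 2: opening $7,164.91; interest $28.66 → $7,193.57; payment $863.23; balance $6,330.34
Week 3: opening $6,330.34; interest $25.32 → $6,355.66; payment $762.68; balance $5,592.98
Week 4: opening $5,592.98; interest $22.37 → $5,615.35; payment $673.84; balance $4,941.51
Week 5: opening $4,941.51; interest $19.77 → $4,961.28; payment $595.35; balance $4,365.93
Week 6: opening $4,365.93; interest $17.46 → $4,383.39; payment $526.01; balance $3,857.38
Week 7: opening $3,857.38; interest $15.43 → $3,872.81; payment $464.74; balance $3,408.07
Week 8: opening $3,408.07; interest $13.63 → $3,421.70; payment $454.00; balance $2,967.70
Week 9: opening $2,967.70; interest $11.87 → $2,979.57; payment $454.00; balance $2,525.57
Week 10: opening $2,525.57; interest $10.10 → $2,535.67; payment $454.00; balance $2,081.67
Week 11: opening $2,081.67; interest $8.33 → $2,090.00; payment $454.00; balance $1,636.00
Week 12: opening $1,636.00; interest $6.54 → $1,642.54; payment $454.00; balance $1,188.54
Week 13: opening $1,188.54; interest $4.75 → $1,193.29; payment $454.00; balance $739.29
Week 14: opening $739.29; interest $2.96 → $742.25; payment $454.00; balance $288.25
Week 15: opening $288.25; interest $1.15 → $289.40; payment $289.40; balance $0.00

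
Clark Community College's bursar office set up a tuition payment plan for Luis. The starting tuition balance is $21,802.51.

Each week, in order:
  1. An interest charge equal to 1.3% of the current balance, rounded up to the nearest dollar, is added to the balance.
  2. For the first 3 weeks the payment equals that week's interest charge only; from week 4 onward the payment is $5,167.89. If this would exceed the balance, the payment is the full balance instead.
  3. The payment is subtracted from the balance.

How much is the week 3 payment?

$284.00

Week 1: opening $21,802.51; interest $284.00 → $22,086.51; payment $284.00; balance $21,802.51
Week 2: opening $21,802.51; interest $284.00 → $22,086.51; payment $284.00; balance $21,802.51
Week 3: opening $21,802.51; interest $284.00 → $22,086.51; payment $284.00; balance $21,802.51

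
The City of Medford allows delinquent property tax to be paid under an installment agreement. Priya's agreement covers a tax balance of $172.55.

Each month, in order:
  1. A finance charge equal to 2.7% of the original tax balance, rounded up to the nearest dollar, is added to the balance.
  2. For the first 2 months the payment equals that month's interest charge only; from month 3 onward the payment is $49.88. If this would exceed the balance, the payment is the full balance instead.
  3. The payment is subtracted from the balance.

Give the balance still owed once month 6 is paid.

$0.00

Month 1: opening $172.55; interest $5.00 → $177.55; payment $5.00; balance $172.55
Month 2: opening $172.55; interest $5.00 → $177.55; payment $5.00; balance $172.55
Month 3: opening $172.55; interest $5.00 → $177.55; payment $49.88; balance $127.67
Month 4: opening $127.67; interest $5.00 → $132.67; payment $49.88; balance $82.79
Month 5: opening $82.79; interest $5.00 → $87.79; payment $49.88; balance $37.91
Month 6: opening $37.91; interest $5.00 → $42.91; payment $42.91; balance $0.00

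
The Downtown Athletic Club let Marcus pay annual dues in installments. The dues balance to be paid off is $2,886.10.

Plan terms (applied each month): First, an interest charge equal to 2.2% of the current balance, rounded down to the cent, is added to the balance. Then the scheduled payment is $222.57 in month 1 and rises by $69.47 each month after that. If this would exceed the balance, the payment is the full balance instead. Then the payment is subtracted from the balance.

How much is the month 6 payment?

$569.92

Month 1: opening $2,886.10; interest $63.49 → $2,949.59; payment $222.57; balance $2,727.02
Month 2: opening $2,727.02; interest $59.99 → $2,787.01; payment $292.04; balance $2,494.97
Month 3: opening $2,494.97; interest $54.88 → $2,549.85; payment $361.51; balance $2,188.34
Month 4: opening $2,188.34; interest $48.14 → $2,236.48; payment $430.98; balance $1,805.50
Month 5: opening $1,805.50; interest $39.72 → $1,845.22; payment $500.45; balance $1,344.77
Month 6: opening $1,344.77; interest $29.58 → $1,374.35; payment $569.92; balance $804.43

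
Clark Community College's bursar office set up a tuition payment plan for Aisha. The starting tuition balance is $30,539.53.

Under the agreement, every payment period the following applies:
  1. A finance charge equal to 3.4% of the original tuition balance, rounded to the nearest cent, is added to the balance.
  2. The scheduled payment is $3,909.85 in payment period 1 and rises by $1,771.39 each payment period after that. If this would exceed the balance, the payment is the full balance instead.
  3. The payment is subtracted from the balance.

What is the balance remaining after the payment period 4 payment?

Payment period 1: $30,539.53 +$1,038.34 interest = $31,577.87; pay $3,909.85 → $27,668.02
Payment period 2: $27,668.02 +$1,038.34 interest = $28,706.36; pay $5,681.24 → $23,025.12
Payment period 3: $23,025.12 +$1,038.34 interest = $24,063.46; pay $7,452.63 → $16,610.83
Payment period 4: $16,610.83 +$1,038.34 interest = $17,649.17; pay $9,224.02 → $8,425.15

$8,425.15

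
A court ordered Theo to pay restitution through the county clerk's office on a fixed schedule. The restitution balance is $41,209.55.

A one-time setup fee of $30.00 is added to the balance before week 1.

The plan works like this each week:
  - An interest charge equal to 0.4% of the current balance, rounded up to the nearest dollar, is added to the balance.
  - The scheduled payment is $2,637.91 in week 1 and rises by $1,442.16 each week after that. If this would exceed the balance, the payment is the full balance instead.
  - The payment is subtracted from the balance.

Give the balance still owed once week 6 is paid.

Week 1: opening $41,239.55; interest $165.00 → $41,404.55; payment $2,637.91; balance $38,766.64
Week 2: opening $38,766.64; interest $156.00 → $38,922.64; payment $4,080.07; balance $34,842.57
Week 3: opening $34,842.57; interest $140.00 → $34,982.57; payment $5,522.23; balance $29,460.34
Week 4: opening $29,460.34; interest $118.00 → $29,578.34; payment $6,964.39; balance $22,613.95
Week 5: opening $22,613.95; interest $91.00 → $22,704.95; payment $8,406.55; balance $14,298.40
Week 6: opening $14,298.40; interest $58.00 → $14,356.40; payment $9,848.71; balance $4,507.69

$4,507.69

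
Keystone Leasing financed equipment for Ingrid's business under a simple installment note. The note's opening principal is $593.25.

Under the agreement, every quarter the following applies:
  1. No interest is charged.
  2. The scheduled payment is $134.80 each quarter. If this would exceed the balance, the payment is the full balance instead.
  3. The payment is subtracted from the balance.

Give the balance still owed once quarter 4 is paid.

Quarter 1: opening $593.25; payment $134.80; balance $458.45
Quarter 2: opening $458.45; payment $134.80; balance $323.65
Quarter 3: opening $323.65; payment $134.80; balance $188.85
Quarter 4: opening $188.85; payment $134.80; balance $54.05

$54.05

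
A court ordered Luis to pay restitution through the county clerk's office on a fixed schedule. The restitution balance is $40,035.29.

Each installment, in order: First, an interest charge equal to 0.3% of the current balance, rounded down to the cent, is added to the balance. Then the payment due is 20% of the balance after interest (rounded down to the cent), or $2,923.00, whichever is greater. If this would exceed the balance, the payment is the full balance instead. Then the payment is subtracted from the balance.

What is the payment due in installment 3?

$5,170.77

Installment 1: opening $40,035.29; interest $120.10 → $40,155.39; payment $8,031.07; balance $32,124.32
Installment 2: opening $32,124.32; interest $96.37 → $32,220.69; payment $6,444.13; balance $25,776.56
Installment 3: opening $25,776.56; interest $77.32 → $25,853.88; payment $5,170.77; balance $20,683.11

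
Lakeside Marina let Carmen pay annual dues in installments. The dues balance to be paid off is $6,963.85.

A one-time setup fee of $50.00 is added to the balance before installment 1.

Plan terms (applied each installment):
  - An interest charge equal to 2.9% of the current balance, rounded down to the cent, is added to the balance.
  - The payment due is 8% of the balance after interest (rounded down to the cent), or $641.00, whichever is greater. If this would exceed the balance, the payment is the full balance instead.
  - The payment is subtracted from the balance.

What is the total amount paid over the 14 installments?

$8,561.29

Installment 1: opening $7,013.85; interest $203.40 → $7,217.25; payment $641.00; balance $6,576.25
Installment 2: opening $6,576.25; interest $190.71 → $6,766.96; payment $641.00; balance $6,125.96
Installment 3: opening $6,125.96; interest $177.65 → $6,303.61; payment $641.00; balance $5,662.61
Installment 4: opening $5,662.61; interest $164.21 → $5,826.82; payment $641.00; balance $5,185.82
Installment 5: opening $5,185.82; interest $150.38 → $5,336.20; payment $641.00; balance $4,695.20
Installment 6: opening $4,695.20; interest $136.16 → $4,831.36; payment $641.00; balance $4,190.36
Installment 7: opening $4,190.36; interest $121.52 → $4,311.88; payment $641.00; balance $3,670.88
Installment 8: opening $3,670.88; interest $106.45 → $3,777.33; payment $641.00; balance $3,136.33
Installment 9: opening $3,136.33; interest $90.95 → $3,227.28; payment $641.00; balance $2,586.28
Installment 10: opening $2,586.28; interest $75.00 → $2,661.28; payment $641.00; balance $2,020.28
Installment 11: opening $2,020.28; interest $58.58 → $2,078.86; payment $641.00; balance $1,437.86
Installment 12: opening $1,437.86; interest $41.69 → $1,479.55; payment $641.00; balance $838.55
Installment 13: opening $838.55; interest $24.31 → $862.86; payment $641.00; balance $221.86
Installment 14: opening $221.86; interest $6.43 → $228.29; payment $228.29; balance $0.00
Total paid: $8,561.29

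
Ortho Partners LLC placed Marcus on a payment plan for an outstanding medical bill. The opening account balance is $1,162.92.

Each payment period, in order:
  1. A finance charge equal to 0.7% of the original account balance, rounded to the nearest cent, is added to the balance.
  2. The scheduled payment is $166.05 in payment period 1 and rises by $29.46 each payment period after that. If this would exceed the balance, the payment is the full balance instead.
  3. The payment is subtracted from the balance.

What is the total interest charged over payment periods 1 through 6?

Payment period 1: opening $1,162.92; interest $8.14 → $1,171.06; payment $166.05; balance $1,005.01
Payment period 2: opening $1,005.01; interest $8.14 → $1,013.15; payment $195.51; balance $817.64
Payment period 3: opening $817.64; interest $8.14 → $825.78; payment $224.97; balance $600.81
Payment period 4: opening $600.81; interest $8.14 → $608.95; payment $254.43; balance $354.52
Payment period 5: opening $354.52; interest $8.14 → $362.66; payment $283.89; balance $78.77
Payment period 6: opening $78.77; interest $8.14 → $86.91; payment $86.91; balance $0.00
Total interest: $8.14 + $8.14 + $8.14 + $8.14 + $8.14 + $8.14 = $48.84

$48.84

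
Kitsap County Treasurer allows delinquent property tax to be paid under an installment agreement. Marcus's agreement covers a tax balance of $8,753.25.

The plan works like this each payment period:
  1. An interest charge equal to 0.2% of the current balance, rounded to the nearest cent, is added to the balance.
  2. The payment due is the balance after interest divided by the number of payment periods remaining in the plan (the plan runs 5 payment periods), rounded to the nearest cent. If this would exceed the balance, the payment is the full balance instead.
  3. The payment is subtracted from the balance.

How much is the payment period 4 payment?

$1,764.70

Payment period 1: $8,753.25 +$17.51 interest = $8,770.76; pay $1,754.15 → $7,016.61
Payment period 2: $7,016.61 +$14.03 interest = $7,030.64; pay $1,757.66 → $5,272.98
Payment period 3: $5,272.98 +$10.55 interest = $5,283.53; pay $1,761.18 → $3,522.35
Payment period 4: $3,522.35 +$7.04 interest = $3,529.39; pay $1,764.70 → $1,764.69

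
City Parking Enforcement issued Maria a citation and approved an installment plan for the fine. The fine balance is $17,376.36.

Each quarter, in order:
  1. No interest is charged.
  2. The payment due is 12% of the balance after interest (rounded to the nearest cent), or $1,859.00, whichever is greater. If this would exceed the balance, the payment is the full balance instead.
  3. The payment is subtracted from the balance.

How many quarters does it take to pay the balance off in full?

10

Quarter 1: opening $17,376.36; payment $2,085.16; balance $15,291.20
Quarter 2: opening $15,291.20; payment $1,859.00; balance $13,432.20
Quarter 3: opening $13,432.20; payment $1,859.00; balance $11,573.20
Quarter 4: opening $11,573.20; payment $1,859.00; balance $9,714.20
Quarter 5: opening $9,714.20; payment $1,859.00; balance $7,855.20
Quarter 6: opening $7,855.20; payment $1,859.00; balance $5,996.20
Quarter 7: opening $5,996.20; payment $1,859.00; balance $4,137.20
Quarter 8: opening $4,137.20; payment $1,859.00; balance $2,278.20
Quarter 9: opening $2,278.20; payment $1,859.00; balance $419.20
Quarter 10: opening $419.20; payment $419.20; balance $0.00
Balance reaches $0.00 in quarter 10.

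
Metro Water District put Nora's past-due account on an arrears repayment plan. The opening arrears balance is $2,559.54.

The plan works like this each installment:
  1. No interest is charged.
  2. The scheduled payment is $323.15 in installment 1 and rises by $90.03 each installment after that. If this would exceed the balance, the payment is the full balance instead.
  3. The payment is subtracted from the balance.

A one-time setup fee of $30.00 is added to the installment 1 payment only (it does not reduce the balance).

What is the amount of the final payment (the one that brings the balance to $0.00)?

$43.49

Installment 1: opening $2,559.54; payment $323.15 (+ $30.00 fee); balance $2,236.39
Installment 2: opening $2,236.39; payment $413.18; balance $1,823.21
Installment 3: opening $1,823.21; payment $503.21; balance $1,320.00
Installment 4: opening $1,320.00; payment $593.24; balance $726.76
Installment 5: opening $726.76; payment $683.27; balance $43.49
Installment 6: opening $43.49; payment $43.49; balance $0.00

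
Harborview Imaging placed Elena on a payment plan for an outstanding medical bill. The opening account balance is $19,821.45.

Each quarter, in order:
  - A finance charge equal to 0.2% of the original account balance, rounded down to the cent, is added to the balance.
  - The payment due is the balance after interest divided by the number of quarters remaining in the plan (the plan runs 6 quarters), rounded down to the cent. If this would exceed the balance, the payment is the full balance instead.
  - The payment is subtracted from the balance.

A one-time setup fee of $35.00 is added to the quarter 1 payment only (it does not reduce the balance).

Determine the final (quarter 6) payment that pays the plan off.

$3,400.70

# | Opening | Interest | Payment | Fee | End bal
1 | $19,821.45 | $39.64 | $3,310.18 | $35.00 | $16,550.91
2 | $16,550.91 | $39.64 | $3,318.11 | — | $13,272.44
3 | $13,272.44 | $39.64 | $3,328.02 | — | $9,984.06
4 | $9,984.06 | $39.64 | $3,341.23 | — | $6,682.47
5 | $6,682.47 | $39.64 | $3,361.05 | — | $3,361.06
6 | $3,361.06 | $39.64 | $3,400.70 | — | $0.00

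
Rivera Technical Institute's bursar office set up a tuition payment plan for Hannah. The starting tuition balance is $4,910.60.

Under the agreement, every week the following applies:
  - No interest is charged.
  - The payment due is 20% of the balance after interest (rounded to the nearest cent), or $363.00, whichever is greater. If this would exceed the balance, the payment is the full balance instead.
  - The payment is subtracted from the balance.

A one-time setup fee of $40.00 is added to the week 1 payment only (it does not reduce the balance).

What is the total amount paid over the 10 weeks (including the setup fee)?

$4,950.60

Week 1: opening $4,910.60; payment $982.12 (+ $40.00 fee); balance $3,928.48
Week 2: opening $3,928.48; payment $785.70; balance $3,142.78
Week 3: opening $3,142.78; payment $628.56; balance $2,514.22
Week 4: opening $2,514.22; payment $502.84; balance $2,011.38
Week 5: opening $2,011.38; payment $402.28; balance $1,609.10
Week 6: opening $1,609.10; payment $363.00; balance $1,246.10
Week 7: opening $1,246.10; payment $363.00; balance $883.10
Week 8: opening $883.10; payment $363.00; balance $520.10
Week 9: opening $520.10; payment $363.00; balance $157.10
Week 10: opening $157.10; payment $157.10; balance $0.00
Total paid: $4,950.60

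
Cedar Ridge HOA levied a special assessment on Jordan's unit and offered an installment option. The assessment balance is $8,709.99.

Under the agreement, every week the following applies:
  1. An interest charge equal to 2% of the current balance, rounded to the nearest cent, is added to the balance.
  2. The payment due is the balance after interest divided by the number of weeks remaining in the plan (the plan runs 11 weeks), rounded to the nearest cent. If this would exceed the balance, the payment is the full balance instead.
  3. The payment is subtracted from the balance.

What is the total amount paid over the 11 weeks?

$9,828.10

Week 1: $8,709.99 +$174.20 interest = $8,884.19; pay $807.65 → $8,076.54
Week 2: $8,076.54 +$161.53 interest = $8,238.07; pay $823.81 → $7,414.26
Week 3: $7,414.26 +$148.29 interest = $7,562.55; pay $840.28 → $6,722.27
Week 4: $6,722.27 +$134.45 interest = $6,856.72; pay $857.09 → $5,999.63
Week 5: $5,999.63 +$119.99 interest = $6,119.62; pay $874.23 → $5,245.39
Week 6: $5,245.39 +$104.91 interest = $5,350.30; pay $891.72 → $4,458.58
Week 7: $4,458.58 +$89.17 interest = $4,547.75; pay $909.55 → $3,638.20
Week 8: $3,638.20 +$72.76 interest = $3,710.96; pay $927.74 → $2,783.22
Week 9: $2,783.22 +$55.66 interest = $2,838.88; pay $946.29 → $1,892.59
Week 10: $1,892.59 +$37.85 interest = $1,930.44; pay $965.22 → $965.22
Week 11: $965.22 +$19.30 interest = $984.52; pay $984.52 → $0.00
Total paid: $9,828.10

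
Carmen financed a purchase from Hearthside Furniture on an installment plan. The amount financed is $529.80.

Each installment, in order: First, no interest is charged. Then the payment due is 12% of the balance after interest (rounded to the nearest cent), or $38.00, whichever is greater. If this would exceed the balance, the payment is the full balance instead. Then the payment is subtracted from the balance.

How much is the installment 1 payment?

$63.58

Installment 1: $529.80 − $63.58 → $466.22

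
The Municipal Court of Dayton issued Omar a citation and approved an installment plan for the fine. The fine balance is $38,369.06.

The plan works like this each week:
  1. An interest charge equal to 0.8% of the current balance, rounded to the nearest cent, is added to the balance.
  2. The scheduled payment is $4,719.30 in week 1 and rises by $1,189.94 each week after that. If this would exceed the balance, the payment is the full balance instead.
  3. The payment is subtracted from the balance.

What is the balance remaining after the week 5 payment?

$3,956.51

# | Opening | Interest | Payment | End bal
1 | $38,369.06 | $306.95 | $4,719.30 | $33,956.71
2 | $33,956.71 | $271.65 | $5,909.24 | $28,319.12
3 | $28,319.12 | $226.55 | $7,099.18 | $21,446.49
4 | $21,446.49 | $171.57 | $8,289.12 | $13,328.94
5 | $13,328.94 | $106.63 | $9,479.06 | $3,956.51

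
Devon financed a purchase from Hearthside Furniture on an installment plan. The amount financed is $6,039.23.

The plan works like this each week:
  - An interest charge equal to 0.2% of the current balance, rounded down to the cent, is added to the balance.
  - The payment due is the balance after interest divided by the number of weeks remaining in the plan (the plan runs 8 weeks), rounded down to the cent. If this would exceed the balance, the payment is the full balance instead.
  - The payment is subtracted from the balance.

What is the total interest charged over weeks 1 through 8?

Week 1: opening $6,039.23; interest $12.07 → $6,051.30; payment $756.41; balance $5,294.89
Week 2: opening $5,294.89; interest $10.58 → $5,305.47; payment $757.92; balance $4,547.55
Week 3: opening $4,547.55; interest $9.09 → $4,556.64; payment $759.44; balance $3,797.20
Week 4: opening $3,797.20; interest $7.59 → $3,804.79; payment $760.95; balance $3,043.84
Week 5: opening $3,043.84; interest $6.08 → $3,049.92; payment $762.48; balance $2,287.44
Week 6: opening $2,287.44; interest $4.57 → $2,292.01; payment $764.00; balance $1,528.01
Week 7: opening $1,528.01; interest $3.05 → $1,531.06; payment $765.53; balance $765.53
Week 8: opening $765.53; interest $1.53 → $767.06; payment $767.06; balance $0.00
Total interest: $12.07 + $10.58 + $9.09 + $7.59 + $6.08 + $4.57 + $3.05 + $1.53 = $54.56

$54.56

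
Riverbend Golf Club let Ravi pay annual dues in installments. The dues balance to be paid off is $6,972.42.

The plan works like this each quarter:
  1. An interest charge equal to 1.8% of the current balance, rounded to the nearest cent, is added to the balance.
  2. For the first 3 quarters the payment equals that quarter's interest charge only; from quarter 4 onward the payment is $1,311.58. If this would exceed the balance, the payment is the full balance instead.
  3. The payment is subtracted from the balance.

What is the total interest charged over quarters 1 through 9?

$801.48

Quarter 1: $6,972.42 +$125.50 interest = $7,097.92; pay $125.50 → $6,972.42
Quarter 2: $6,972.42 +$125.50 interest = $7,097.92; pay $125.50 → $6,972.42
Quarter 3: $6,972.42 +$125.50 interest = $7,097.92; pay $125.50 → $6,972.42
Quarter 4: $6,972.42 +$125.50 interest = $7,097.92; pay $1,311.58 → $5,786.34
Quarter 5: $5,786.34 +$104.15 interest = $5,890.49; pay $1,311.58 → $4,578.91
Quarter 6: $4,578.91 +$82.42 interest = $4,661.33; pay $1,311.58 → $3,349.75
Quarter 7: $3,349.75 +$60.30 interest = $3,410.05; pay $1,311.58 → $2,098.47
Quarter 8: $2,098.47 +$37.77 interest = $2,136.24; pay $1,311.58 → $824.66
Quarter 9: $824.66 +$14.84 interest = $839.50; pay $839.50 → $0.00
Total interest: $125.50 + $125.50 + $125.50 + $125.50 + $104.15 + $82.42 + $60.30 + $37.77 + $14.84 = $801.48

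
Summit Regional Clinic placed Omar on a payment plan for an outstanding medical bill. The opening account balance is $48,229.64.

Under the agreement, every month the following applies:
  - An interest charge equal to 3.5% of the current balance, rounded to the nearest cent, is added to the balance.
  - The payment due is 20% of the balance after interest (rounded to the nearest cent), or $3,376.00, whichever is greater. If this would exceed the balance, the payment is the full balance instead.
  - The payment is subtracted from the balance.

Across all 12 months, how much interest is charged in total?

Month 1: $48,229.64 +$1,688.04 interest = $49,917.68; pay $9,983.54 → $39,934.14
Month 2: $39,934.14 +$1,397.69 interest = $41,331.83; pay $8,266.37 → $33,065.46
Month 3: $33,065.46 +$1,157.29 interest = $34,222.75; pay $6,844.55 → $27,378.20
Month 4: $27,378.20 +$958.24 interest = $28,336.44; pay $5,667.29 → $22,669.15
Month 5: $22,669.15 +$793.42 interest = $23,462.57; pay $4,692.51 → $18,770.06
Month 6: $18,770.06 +$656.95 interest = $19,427.01; pay $3,885.40 → $15,541.61
Month 7: $15,541.61 +$543.96 interest = $16,085.57; pay $3,376.00 → $12,709.57
Month 8: $12,709.57 +$444.83 interest = $13,154.40; pay $3,376.00 → $9,778.40
Month 9: $9,778.40 +$342.24 interest = $10,120.64; pay $3,376.00 → $6,744.64
Month 10: $6,744.64 +$236.06 interest = $6,980.70; pay $3,376.00 → $3,604.70
Month 11: $3,604.70 +$126.16 interest = $3,730.86; pay $3,376.00 → $354.86
Month 12: $354.86 +$12.42 interest = $367.28; pay $367.28 → $0.00
Total interest: $1,688.04 + $1,397.69 + $1,157.29 + $958.24 + $793.42 + $656.95 + $543.96 + $444.83 + $342.24 + $236.06 + $126.16 + $12.42 = $8,357.30

$8,357.30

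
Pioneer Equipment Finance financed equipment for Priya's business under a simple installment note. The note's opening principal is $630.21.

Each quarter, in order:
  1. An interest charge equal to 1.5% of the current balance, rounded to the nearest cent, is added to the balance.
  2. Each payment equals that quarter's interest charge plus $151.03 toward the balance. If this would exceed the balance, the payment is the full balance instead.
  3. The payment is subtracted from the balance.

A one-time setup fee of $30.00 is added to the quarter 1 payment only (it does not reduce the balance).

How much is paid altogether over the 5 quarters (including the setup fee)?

$684.82

Quarter 1: $630.21 +$9.45 interest = $639.66; pay $160.48 (+ $30.00 fee) → $479.18
Quarter 2: $479.18 +$7.19 interest = $486.37; pay $158.22 → $328.15
Quarter 3: $328.15 +$4.92 interest = $333.07; pay $155.95 → $177.12
Quarter 4: $177.12 +$2.66 interest = $179.78; pay $153.69 → $26.09
Quarter 5: $26.09 +$0.39 interest = $26.48; pay $26.48 → $0.00
Total paid: $684.82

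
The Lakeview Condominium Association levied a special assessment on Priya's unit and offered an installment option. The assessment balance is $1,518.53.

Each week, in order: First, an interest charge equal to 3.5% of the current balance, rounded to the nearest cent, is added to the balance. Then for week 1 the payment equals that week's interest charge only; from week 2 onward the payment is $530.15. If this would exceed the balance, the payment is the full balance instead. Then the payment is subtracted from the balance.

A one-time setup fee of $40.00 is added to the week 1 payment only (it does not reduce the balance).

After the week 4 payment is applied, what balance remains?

Week 1: $1,518.53 +$53.15 interest = $1,571.68; pay $53.15 (+ $40.00 fee) → $1,518.53
Week 2: $1,518.53 +$53.15 interest = $1,571.68; pay $530.15 → $1,041.53
Week 3: $1,041.53 +$36.45 interest = $1,077.98; pay $530.15 → $547.83
Week 4: $547.83 +$19.17 interest = $567.00; pay $530.15 → $36.85

$36.85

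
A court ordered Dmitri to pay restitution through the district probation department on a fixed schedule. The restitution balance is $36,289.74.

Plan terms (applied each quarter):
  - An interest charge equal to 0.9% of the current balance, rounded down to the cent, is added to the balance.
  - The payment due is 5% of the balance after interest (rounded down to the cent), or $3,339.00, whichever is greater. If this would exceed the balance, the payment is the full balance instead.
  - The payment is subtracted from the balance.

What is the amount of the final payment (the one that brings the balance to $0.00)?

# | Opening | Interest | Payment | End bal
1 | $36,289.74 | $326.60 | $3,339.00 | $33,277.34
2 | $33,277.34 | $299.49 | $3,339.00 | $30,237.83
3 | $30,237.83 | $272.14 | $3,339.00 | $27,170.97
4 | $27,170.97 | $244.53 | $3,339.00 | $24,076.50
5 | $24,076.50 | $216.68 | $3,339.00 | $20,954.18
6 | $20,954.18 | $188.58 | $3,339.00 | $17,803.76
7 | $17,803.76 | $160.23 | $3,339.00 | $14,624.99
8 | $14,624.99 | $131.62 | $3,339.00 | $11,417.61
9 | $11,417.61 | $102.75 | $3,339.00 | $8,181.36
10 | $8,181.36 | $73.63 | $3,339.00 | $4,915.99
11 | $4,915.99 | $44.24 | $3,339.00 | $1,621.23
12 | $1,621.23 | $14.59 | $1,635.82 | $0.00

$1,635.82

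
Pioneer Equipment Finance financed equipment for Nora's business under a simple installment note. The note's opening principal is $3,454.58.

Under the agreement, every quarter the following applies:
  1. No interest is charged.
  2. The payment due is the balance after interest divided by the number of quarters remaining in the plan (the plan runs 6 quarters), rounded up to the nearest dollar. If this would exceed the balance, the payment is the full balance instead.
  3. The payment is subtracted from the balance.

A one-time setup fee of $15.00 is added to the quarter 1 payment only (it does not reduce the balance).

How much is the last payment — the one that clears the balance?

Quarter 1: $3,454.58 − $576.00 (+ $15.00 fee) → $2,878.58
Quarter 2: $2,878.58 − $576.00 → $2,302.58
Quarter 3: $2,302.58 − $576.00 → $1,726.58
Quarter 4: $1,726.58 − $576.00 → $1,150.58
Quarter 5: $1,150.58 − $576.00 → $574.58
Quarter 6: $574.58 − $574.58 → $0.00

$574.58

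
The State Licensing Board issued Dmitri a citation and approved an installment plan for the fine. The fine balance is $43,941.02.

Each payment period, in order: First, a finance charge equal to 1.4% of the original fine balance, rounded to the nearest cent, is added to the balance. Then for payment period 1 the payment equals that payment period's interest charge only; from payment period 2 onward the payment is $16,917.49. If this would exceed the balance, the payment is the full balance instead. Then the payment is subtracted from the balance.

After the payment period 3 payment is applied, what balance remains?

$11,336.38

# | Opening | Interest | Payment | End bal
1 | $43,941.02 | $615.17 | $615.17 | $43,941.02
2 | $43,941.02 | $615.17 | $16,917.49 | $27,638.70
3 | $27,638.70 | $615.17 | $16,917.49 | $11,336.38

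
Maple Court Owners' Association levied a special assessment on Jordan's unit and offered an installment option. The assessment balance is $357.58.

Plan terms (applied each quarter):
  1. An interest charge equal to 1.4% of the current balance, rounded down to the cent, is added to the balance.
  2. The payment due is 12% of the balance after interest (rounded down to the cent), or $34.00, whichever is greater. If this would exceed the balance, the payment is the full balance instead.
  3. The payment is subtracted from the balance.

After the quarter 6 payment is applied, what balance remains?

$161.43

Quarter 1: opening $357.58; interest $5.00 → $362.58; payment $43.50; balance $319.08
Quarter 2: opening $319.08; interest $4.46 → $323.54; payment $38.82; balance $284.72
Quarter 3: opening $284.72; interest $3.98 → $288.70; payment $34.64; balance $254.06
Quarter 4: opening $254.06; interest $3.55 → $257.61; payment $34.00; balance $223.61
Quarter 5: opening $223.61; interest $3.13 → $226.74; payment $34.00; balance $192.74
Quarter 6: opening $192.74; interest $2.69 → $195.43; payment $34.00; balance $161.43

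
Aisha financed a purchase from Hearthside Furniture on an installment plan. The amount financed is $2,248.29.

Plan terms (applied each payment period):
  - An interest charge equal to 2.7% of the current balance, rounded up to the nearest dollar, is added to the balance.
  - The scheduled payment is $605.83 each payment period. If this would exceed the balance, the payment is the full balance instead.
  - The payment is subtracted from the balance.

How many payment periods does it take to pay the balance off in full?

Payment period 1: $2,248.29 +$61.00 interest = $2,309.29; pay $605.83 → $1,703.46
Payment period 2: $1,703.46 +$46.00 interest = $1,749.46; pay $605.83 → $1,143.63
Payment period 3: $1,143.63 +$31.00 interest = $1,174.63; pay $605.83 → $568.80
Payment period 4: $568.80 +$16.00 interest = $584.80; pay $584.80 → $0.00
Balance reaches $0.00 in payment period 4.

4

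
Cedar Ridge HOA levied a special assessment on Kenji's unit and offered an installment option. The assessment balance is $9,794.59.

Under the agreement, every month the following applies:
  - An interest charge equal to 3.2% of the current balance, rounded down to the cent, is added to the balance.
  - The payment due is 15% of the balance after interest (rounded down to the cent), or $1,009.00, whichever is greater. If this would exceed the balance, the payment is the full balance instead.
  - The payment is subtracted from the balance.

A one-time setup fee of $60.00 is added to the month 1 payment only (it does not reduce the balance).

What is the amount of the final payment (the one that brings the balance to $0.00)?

Month 1: opening $9,794.59; interest $313.42 → $10,108.01; payment $1,516.20 (+ $60.00 fee); balance $8,591.81
Month 2: opening $8,591.81; interest $274.93 → $8,866.74; payment $1,330.01; balance $7,536.73
Month 3: opening $7,536.73; interest $241.17 → $7,777.90; payment $1,166.68; balance $6,611.22
Month 4: opening $6,611.22; interest $211.55 → $6,822.77; payment $1,023.41; balance $5,799.36
Month 5: opening $5,799.36; interest $185.57 → $5,984.93; payment $1,009.00; balance $4,975.93
Month 6: opening $4,975.93; interest $159.22 → $5,135.15; payment $1,009.00; balance $4,126.15
Month 7: opening $4,126.15; interest $132.03 → $4,258.18; payment $1,009.00; balance $3,249.18
Month 8: opening $3,249.18; interest $103.97 → $3,353.15; payment $1,009.00; balance $2,344.15
Month 9: opening $2,344.15; interest $75.01 → $2,419.16; payment $1,009.00; balance $1,410.16
Month 10: opening $1,410.16; interest $45.12 → $1,455.28; payment $1,009.00; balance $446.28
Month 11: opening $446.28; interest $14.28 → $460.56; payment $460.56; balance $0.00

$460.56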